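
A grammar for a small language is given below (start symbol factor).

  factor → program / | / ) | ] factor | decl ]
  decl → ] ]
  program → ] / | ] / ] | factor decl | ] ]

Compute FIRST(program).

{ /, ] }

program → ] / contributes {]}.
program → ] / ] contributes {]}.
From program → factor decl: add FIRST(factor) = { /, ] }.
program → ] ] contributes {]}.
Union: FIRST(program) = { /, ] }.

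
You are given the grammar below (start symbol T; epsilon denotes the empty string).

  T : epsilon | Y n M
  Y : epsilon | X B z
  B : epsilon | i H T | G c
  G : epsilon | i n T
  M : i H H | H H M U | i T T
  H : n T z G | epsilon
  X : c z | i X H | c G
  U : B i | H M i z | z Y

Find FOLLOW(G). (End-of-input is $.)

In B : G c: add FIRST(c) = { c }.
In H : n T z G: G is at the end, add FOLLOW(H) = { $, c, i, n, z }.
In X : c G: G is at the end, add FOLLOW(X) = { c, i, n, z }.
Union: FOLLOW(G) = { $, c, i, n, z }.

{ $, c, i, n, z }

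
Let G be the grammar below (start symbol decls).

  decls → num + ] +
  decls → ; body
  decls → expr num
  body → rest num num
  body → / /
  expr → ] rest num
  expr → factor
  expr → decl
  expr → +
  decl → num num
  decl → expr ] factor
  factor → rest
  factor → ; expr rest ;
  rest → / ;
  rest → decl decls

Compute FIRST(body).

{ +, /, ;, ], num }

From body → rest num num: add FIRST(rest) = { +, /, ;, ], num }.
body → / / contributes {/}.
Union: FIRST(body) = { +, /, ;, ], num }.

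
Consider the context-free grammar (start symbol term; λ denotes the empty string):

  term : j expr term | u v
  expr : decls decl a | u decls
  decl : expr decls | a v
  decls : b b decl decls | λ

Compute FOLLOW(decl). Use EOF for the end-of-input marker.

In expr : decls decl a: add FIRST(a) = { a }.
In decls : b b decl decls: add FIRST(decls)\{λ} = { b }.
  Since decls is nullable, also add FOLLOW(decls) = { a, b, j, u }.
Union: FOLLOW(decl) = { a, b, j, u }.

{ a, b, j, u }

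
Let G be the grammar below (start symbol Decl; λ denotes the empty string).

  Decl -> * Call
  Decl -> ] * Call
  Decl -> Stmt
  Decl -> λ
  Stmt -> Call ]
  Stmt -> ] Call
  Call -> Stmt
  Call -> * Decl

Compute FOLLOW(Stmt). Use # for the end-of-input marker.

{ #, ] }

In Decl -> Stmt: Stmt is at the end, add FOLLOW(Decl) = { #, ] }.
In Call -> Stmt: Stmt is at the end, add FOLLOW(Call) = { #, ] }.
Union: FOLLOW(Stmt) = { #, ] }.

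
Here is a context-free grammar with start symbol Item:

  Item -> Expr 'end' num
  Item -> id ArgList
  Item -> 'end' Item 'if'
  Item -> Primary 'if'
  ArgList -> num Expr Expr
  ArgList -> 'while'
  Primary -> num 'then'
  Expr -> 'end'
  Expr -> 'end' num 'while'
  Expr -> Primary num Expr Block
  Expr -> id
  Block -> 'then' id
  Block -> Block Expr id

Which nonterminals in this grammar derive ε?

No nonterminal has an empty production or an RHS whose symbols are all nullable.

{ } (none)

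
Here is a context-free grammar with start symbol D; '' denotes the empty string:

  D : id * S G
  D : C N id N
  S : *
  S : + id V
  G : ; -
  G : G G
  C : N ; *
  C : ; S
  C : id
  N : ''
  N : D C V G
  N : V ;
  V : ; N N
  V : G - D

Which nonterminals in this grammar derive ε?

{ N }

Directly nullable (have an ''-production): N.
No other nonterminal has a production whose RHS symbols are all nullable.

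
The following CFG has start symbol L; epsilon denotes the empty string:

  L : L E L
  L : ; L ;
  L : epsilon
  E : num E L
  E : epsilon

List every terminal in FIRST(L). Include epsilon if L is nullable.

From L : L E L: L, E, L nullable, take FIRST(L) ∪ FIRST(E) ∪ FIRST(L) = { ;, num }; also epsilon since the whole RHS is nullable.
L : ; L ; contributes {;}.
L : epsilon contributes epsilon.
Union: FIRST(L) = { ;, num, epsilon }.

{ ;, num, epsilon }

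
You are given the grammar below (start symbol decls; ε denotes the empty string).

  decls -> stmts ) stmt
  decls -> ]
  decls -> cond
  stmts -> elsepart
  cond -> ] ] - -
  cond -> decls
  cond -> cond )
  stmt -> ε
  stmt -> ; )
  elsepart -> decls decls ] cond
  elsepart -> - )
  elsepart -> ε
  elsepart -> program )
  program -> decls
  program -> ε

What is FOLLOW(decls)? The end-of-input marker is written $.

decls is the start symbol, so $ ∈ FOLLOW(decls).
In cond -> decls: decls is at the end, add FOLLOW(cond) = { $, ), -, ] }.
In elsepart -> decls decls ] cond: add FIRST(decls ] cond) = { ), -, ] }.
In elsepart -> decls decls ] cond: add FIRST(] cond) = { ] }.
In program -> decls: decls is at the end, add FOLLOW(program) = { ) }.
Union: FOLLOW(decls) = { $, ), -, ] }.

{ $, ), -, ] }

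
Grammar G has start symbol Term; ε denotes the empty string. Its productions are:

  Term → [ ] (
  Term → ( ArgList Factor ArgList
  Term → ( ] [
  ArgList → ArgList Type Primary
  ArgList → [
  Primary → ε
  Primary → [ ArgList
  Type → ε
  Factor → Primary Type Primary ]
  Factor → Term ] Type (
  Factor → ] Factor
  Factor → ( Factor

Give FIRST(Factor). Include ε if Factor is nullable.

From Factor → Primary Type Primary ]: Primary, Type, Primary nullable, take FIRST(Primary) ∪ FIRST(Type) ∪ FIRST(Primary) ∪ {]} = { [, ] }.
From Factor → Term ] Type (: add FIRST(Term) = { (, [ }.
Factor → ] Factor contributes {]}.
Factor → ( Factor contributes {(}.
Union: FIRST(Factor) = { (, [, ] }.

{ (, [, ] }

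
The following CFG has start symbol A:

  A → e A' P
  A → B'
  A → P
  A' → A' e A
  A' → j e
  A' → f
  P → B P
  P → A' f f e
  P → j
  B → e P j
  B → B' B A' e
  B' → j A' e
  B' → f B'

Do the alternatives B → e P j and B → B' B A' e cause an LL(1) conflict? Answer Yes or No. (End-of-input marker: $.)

FIRST(e P j) = { e } and FIRST(B' B A' e) = { f, j }.
The FIRST sets are disjoint and neither alternative is nullable — no conflict.

No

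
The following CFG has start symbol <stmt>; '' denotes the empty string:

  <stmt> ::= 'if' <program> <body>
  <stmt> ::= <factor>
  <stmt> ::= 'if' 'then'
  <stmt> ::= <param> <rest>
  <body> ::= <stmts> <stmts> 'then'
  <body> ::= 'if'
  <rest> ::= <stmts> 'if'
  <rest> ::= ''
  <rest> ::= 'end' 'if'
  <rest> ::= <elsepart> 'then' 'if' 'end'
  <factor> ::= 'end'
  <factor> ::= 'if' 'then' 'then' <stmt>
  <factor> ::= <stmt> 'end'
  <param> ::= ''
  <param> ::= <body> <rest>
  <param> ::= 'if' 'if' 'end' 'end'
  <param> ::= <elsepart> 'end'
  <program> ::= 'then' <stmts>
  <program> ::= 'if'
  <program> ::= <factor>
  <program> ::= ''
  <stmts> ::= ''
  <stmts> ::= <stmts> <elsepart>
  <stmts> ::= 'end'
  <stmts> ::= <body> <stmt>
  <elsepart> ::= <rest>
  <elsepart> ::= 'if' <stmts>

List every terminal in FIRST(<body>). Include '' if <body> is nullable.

{ 'end', 'if', 'then' }

From <body> ::= <stmts> <stmts> 'then': <stmts>, <stmts> nullable, take FIRST(<stmts>) ∪ FIRST(<stmts>) ∪ {'then'} = { 'end', 'if', 'then' }.
<body> ::= 'if' contributes {'if'}.
Union: FIRST(<body>) = { 'end', 'if', 'then' }.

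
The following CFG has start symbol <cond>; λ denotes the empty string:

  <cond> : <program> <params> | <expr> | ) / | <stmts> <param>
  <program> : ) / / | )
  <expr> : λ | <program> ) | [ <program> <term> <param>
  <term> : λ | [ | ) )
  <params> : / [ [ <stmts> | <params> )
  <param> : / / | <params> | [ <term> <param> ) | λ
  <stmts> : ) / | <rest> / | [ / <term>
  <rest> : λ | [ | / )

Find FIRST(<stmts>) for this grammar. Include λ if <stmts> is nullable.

<stmts> : ) / contributes {)}.
From <stmts> : <rest> /: <rest> nullable, take FIRST(<rest>) ∪ {/} = { /, [ }.
<stmts> : [ / <term> contributes {[}.
Union: FIRST(<stmts>) = { ), /, [ }.

{ ), /, [ }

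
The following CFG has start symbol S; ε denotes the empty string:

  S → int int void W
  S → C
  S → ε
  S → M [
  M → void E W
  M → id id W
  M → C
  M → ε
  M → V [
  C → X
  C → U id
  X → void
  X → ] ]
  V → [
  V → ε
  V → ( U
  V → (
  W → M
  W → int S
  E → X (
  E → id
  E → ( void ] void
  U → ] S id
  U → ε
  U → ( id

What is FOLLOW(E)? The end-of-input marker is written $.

{ $, (, [, ], id, int, void }

In M → void E W: add FIRST(W)\{ε} = { (, [, ], id, int, void }.
  Since W is nullable, also add FOLLOW(M) = { $, [, id }.
Union: FOLLOW(E) = { $, (, [, ], id, int, void }.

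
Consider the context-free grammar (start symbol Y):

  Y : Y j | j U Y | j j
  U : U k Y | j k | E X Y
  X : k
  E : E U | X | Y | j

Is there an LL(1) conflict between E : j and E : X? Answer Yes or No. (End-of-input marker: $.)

FIRST(j) = { j } and FIRST(X) = { k }.
The FIRST sets are disjoint and neither alternative is nullable — no conflict.

No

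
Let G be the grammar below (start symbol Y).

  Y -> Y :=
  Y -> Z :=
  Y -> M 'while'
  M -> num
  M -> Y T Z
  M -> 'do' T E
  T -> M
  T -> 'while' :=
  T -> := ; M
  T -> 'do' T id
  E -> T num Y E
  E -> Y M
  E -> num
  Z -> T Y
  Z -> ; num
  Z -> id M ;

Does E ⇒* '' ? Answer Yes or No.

No nonterminal in this grammar is nullable.
No production of E has an RHS whose symbols are all nullable, so E is not nullable.

No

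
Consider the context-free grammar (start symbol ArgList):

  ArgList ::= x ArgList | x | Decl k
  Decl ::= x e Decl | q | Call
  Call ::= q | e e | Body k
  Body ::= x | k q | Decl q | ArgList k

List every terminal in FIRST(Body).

{ e, k, q, x }

Body ::= x contributes {x}.
Body ::= k q contributes {k}.
From Body ::= Decl q: add FIRST(Decl) = { e, k, q, x }.
From Body ::= ArgList k: add FIRST(ArgList) = { e, k, q, x }.
Union: FIRST(Body) = { e, k, q, x }.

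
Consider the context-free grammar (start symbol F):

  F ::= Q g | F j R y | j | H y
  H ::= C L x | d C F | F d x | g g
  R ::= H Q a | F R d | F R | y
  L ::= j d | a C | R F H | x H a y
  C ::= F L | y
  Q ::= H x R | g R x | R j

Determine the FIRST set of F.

{ d, g, j, y }

From F ::= Q g: add FIRST(Q) = { d, g, j, y }.
From F ::= F j R y: add FIRST(F) = { d, g, j, y }.
F ::= j contributes {j}.
From F ::= H y: add FIRST(H) = { d, g, j, y }.
Union: FIRST(F) = { d, g, j, y }.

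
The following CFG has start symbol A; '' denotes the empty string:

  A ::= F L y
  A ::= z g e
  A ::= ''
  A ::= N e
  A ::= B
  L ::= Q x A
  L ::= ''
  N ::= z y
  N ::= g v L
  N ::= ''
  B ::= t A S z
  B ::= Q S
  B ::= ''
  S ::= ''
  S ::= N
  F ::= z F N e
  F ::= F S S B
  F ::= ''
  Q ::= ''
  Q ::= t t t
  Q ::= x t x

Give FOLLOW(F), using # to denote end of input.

In A ::= F L y: add FIRST(L y) = { t, x, y }.
In F ::= z F N e: add FIRST(N e) = { e, g, z }.
In F ::= F S S B: add FIRST(S S B)\{''} = { g, t, x, z }.
  Since S S B is nullable, also add FOLLOW(F) = { e, g, t, x, y, z }.
Union: FOLLOW(F) = { e, g, t, x, y, z }.

{ e, g, t, x, y, z }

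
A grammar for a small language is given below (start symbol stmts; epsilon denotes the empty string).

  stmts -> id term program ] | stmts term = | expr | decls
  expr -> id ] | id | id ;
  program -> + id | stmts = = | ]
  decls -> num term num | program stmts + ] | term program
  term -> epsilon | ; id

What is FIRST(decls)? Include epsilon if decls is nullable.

{ +, ;, ], id, num }

decls -> num term num contributes {num}.
From decls -> program stmts + ]: add FIRST(program) = { +, ;, ], id, num }.
From decls -> term program: term nullable, take FIRST(term) ∪ FIRST(program) = { +, ;, ], id, num }.
Union: FIRST(decls) = { +, ;, ], id, num }.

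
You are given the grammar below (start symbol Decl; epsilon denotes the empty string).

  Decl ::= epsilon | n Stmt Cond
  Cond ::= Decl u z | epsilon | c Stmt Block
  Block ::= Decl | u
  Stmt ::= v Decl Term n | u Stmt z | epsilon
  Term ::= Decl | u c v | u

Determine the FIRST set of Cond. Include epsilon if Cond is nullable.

From Cond ::= Decl u z: Decl nullable, take FIRST(Decl) ∪ {u} = { n, u }.
Cond ::= epsilon contributes epsilon.
Cond ::= c Stmt Block contributes {c}.
Union: FIRST(Cond) = { c, n, u, epsilon }.

{ c, n, u, epsilon }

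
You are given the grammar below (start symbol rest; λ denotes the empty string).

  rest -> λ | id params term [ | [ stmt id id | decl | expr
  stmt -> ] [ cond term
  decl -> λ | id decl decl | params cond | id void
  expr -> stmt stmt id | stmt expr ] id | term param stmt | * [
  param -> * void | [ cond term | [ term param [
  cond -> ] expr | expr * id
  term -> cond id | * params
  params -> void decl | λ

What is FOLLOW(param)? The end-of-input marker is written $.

{ [, ] }

In expr -> term param stmt: add FIRST(stmt) = { ] }.
In param -> [ term param [: add FIRST([) = { [ }.
Union: FOLLOW(param) = { [, ] }.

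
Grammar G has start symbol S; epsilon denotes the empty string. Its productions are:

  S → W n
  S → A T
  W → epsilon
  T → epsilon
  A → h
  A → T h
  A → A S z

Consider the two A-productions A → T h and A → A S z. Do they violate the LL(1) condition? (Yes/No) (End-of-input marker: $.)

Yes

FIRST(T h) = { h } and FIRST(A S z) = { h }.
Both contain h, so the two alternatives are not disjoint — LL(1) conflict.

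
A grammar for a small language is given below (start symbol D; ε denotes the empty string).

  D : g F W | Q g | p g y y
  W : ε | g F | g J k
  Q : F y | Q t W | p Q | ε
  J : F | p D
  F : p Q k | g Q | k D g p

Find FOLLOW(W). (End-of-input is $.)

{ $, g, k, t, y }

In D : g F W: W is at the end, add FOLLOW(D) = { $, g, k }.
In Q : Q t W: W is at the end, add FOLLOW(Q) = { $, g, k, t, y }.
Union: FOLLOW(W) = { $, g, k, t, y }.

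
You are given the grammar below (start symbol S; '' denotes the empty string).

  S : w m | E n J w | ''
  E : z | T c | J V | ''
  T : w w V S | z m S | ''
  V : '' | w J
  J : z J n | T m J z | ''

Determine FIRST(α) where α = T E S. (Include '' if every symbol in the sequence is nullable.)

Add FIRST(T)\{''} = { w, z }; T is nullable, continue.
Add FIRST(E)\{''} = { c, m, w, z }; E is nullable, continue.
Add FIRST(S)\{''} = { c, m, n, w, z }; S is nullable, continue.
Every symbol is nullable, so include ''.

{ c, m, n, w, z, '' }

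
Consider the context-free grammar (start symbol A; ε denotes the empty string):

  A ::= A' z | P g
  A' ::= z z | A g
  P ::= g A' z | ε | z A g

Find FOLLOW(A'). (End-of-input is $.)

In A ::= A' z: add FIRST(z) = { z }.
In P ::= g A' z: add FIRST(z) = { z }.
Union: FOLLOW(A') = { z }.

{ z }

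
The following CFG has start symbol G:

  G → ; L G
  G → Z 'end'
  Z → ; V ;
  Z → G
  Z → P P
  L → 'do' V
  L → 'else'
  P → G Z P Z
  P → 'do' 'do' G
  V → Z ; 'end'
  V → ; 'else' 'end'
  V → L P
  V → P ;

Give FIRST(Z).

{ 'do', ; }

Z → ; V ; contributes {;}.
From Z → G: add FIRST(G) = { 'do', ; }.
From Z → P P: add FIRST(P) = { 'do', ; }.
Union: FIRST(Z) = { 'do', ; }.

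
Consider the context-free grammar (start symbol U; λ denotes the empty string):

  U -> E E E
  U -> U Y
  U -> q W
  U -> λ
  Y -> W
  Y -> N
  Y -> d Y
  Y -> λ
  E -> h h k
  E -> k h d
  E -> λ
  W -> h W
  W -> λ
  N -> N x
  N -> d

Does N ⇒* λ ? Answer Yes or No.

No

Nullable nonterminals: E, U, W, Y.
No production of N has an RHS whose symbols are all nullable, so N is not nullable.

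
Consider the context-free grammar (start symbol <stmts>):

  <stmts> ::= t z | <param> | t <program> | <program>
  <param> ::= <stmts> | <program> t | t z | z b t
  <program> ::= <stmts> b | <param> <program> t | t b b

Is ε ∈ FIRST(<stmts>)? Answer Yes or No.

No

No nonterminal in this grammar is nullable.
No production of <stmts> has an RHS whose symbols are all nullable, so <stmts> is not nullable.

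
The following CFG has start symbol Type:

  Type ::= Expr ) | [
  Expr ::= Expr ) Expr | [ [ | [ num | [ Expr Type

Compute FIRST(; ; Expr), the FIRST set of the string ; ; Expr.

{ ; }

; is a terminal; add {;} and stop.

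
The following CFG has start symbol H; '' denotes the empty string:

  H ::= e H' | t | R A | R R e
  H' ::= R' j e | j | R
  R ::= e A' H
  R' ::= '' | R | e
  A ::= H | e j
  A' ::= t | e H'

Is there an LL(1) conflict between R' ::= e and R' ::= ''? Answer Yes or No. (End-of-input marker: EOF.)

No

FIRST(e) = { e } and FIRST('') = { '' }.
The second is nullable but FOLLOW(R') = { j } is disjoint from FIRST of the first.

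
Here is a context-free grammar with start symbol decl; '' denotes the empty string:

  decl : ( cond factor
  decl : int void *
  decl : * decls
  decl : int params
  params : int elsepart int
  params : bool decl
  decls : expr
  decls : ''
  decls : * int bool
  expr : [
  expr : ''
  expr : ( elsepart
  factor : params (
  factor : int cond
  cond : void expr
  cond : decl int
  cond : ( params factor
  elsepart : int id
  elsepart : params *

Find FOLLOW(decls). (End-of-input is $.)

In decl : * decls: decls is at the end, add FOLLOW(decl) = { $, (, *, bool, int }.
Union: FOLLOW(decls) = { $, (, *, bool, int }.

{ $, (, *, bool, int }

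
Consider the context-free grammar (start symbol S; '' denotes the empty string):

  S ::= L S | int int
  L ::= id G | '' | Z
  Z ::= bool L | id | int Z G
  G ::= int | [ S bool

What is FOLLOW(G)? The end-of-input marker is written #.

{ [, bool, id, int }

In L ::= id G: G is at the end, add FOLLOW(L) = { [, bool, id, int }.
In Z ::= int Z G: G is at the end, add FOLLOW(Z) = { [, bool, id, int }.
Union: FOLLOW(G) = { [, bool, id, int }.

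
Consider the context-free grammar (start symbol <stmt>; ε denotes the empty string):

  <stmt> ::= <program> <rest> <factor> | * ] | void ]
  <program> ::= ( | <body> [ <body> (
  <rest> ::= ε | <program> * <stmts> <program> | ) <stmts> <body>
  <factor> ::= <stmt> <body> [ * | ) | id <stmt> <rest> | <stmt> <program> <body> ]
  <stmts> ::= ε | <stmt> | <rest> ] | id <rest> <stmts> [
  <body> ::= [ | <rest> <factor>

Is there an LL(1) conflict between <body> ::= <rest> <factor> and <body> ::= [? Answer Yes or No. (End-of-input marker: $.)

FIRST(<rest> <factor>) = { (, ), *, [, id, void } and FIRST([) = { [ }.
Both contain [, so the two alternatives are not disjoint — LL(1) conflict.

Yes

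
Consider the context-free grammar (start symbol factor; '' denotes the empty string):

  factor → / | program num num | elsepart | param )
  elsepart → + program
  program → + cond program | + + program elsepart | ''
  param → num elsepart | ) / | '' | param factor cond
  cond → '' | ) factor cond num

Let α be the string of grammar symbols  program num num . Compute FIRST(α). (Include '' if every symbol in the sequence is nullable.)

{ +, num }

Add FIRST(program)\{''} = { + }; program is nullable, continue.
num is a terminal; add {num} and stop.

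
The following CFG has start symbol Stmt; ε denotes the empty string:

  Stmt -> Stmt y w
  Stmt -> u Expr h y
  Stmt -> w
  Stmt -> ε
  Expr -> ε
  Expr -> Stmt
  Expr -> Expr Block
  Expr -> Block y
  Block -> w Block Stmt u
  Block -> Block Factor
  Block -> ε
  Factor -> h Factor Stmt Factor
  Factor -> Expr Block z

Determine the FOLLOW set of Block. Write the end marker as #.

{ h, u, w, y, z }

In Expr -> Expr Block: Block is at the end, add FOLLOW(Expr) = { h, u, w, y, z }.
In Expr -> Block y: add FIRST(y) = { y }.
In Block -> w Block Stmt u: add FIRST(Stmt u) = { u, w, y }.
In Block -> Block Factor: add FIRST(Factor) = { h, u, w, y, z }.
In Factor -> Expr Block z: add FIRST(z) = { z }.
Union: FOLLOW(Block) = { h, u, w, y, z }.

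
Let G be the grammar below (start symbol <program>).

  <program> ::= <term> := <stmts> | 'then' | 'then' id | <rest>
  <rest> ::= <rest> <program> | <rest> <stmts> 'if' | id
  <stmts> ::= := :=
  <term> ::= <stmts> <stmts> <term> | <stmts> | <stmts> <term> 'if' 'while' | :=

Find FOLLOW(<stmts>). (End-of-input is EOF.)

In <program> ::= <term> := <stmts>: <stmts> is at the end, add FOLLOW(<program>) = { EOF, 'then', :=, id }.
In <rest> ::= <rest> <stmts> 'if': add FIRST('if') = { 'if' }.
In <term> ::= <stmts> <stmts> <term>: add FIRST(<stmts> <term>) = { := }.
In <term> ::= <stmts> <stmts> <term>: add FIRST(<term>) = { := }.
In <term> ::= <stmts>: <stmts> is at the end, add FOLLOW(<term>) = { 'if', := }.
In <term> ::= <stmts> <term> 'if' 'while': add FIRST(<term> 'if' 'while') = { := }.
Union: FOLLOW(<stmts>) = { EOF, 'if', 'then', :=, id }.

{ EOF, 'if', 'then', :=, id }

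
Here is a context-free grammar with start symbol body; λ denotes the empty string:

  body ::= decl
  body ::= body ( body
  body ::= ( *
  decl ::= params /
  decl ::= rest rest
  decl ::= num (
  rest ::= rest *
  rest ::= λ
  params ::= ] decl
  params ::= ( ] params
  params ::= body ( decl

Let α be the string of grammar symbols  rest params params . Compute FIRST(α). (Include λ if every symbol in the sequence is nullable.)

{ (, *, ], num }

Add FIRST(rest)\{λ} = { * }; rest is nullable, continue.
Add FIRST(params) = { (, *, ], num }; params is not nullable, stop.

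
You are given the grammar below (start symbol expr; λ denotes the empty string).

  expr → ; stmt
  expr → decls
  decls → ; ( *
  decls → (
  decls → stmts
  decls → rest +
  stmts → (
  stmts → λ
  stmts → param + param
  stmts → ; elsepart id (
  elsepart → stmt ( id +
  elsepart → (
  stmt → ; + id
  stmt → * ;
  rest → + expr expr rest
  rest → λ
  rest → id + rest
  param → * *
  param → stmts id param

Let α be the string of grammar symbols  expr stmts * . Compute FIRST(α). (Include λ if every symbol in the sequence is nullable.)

Add FIRST(expr)\{λ} = { (, *, +, ;, id }; expr is nullable, continue.
Add FIRST(stmts)\{λ} = { (, *, ;, id }; stmts is nullable, continue.
* is a terminal; add {*} and stop.

{ (, *, +, ;, id }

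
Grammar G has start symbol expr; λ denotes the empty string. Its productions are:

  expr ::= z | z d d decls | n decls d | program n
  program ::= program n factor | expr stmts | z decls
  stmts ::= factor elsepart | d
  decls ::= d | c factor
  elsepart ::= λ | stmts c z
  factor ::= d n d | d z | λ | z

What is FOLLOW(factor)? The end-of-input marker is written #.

In program ::= program n factor: factor is at the end, add FOLLOW(program) = { n }.
In stmts ::= factor elsepart: add FIRST(elsepart)\{λ} = { c, d, z }.
  Since elsepart is nullable, also add FOLLOW(stmts) = { c, n }.
In decls ::= c factor: factor is at the end, add FOLLOW(decls) = { #, c, d, n, z }.
Union: FOLLOW(factor) = { #, c, d, n, z }.

{ #, c, d, n, z }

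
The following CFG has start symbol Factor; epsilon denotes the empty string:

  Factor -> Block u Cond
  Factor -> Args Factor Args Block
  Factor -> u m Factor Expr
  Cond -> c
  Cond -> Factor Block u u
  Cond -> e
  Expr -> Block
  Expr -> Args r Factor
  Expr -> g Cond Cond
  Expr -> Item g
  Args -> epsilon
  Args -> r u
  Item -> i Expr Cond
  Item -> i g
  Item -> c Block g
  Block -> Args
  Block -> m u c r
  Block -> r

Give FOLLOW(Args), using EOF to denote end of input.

{ EOF, c, e, g, i, m, r, u }

In Factor -> Args Factor Args Block: add FIRST(Factor Args Block) = { m, r, u }.
In Factor -> Args Factor Args Block: add FIRST(Block)\{epsilon} = { m, r }.
  Since Block is nullable, also add FOLLOW(Factor) = { EOF, c, e, g, i, m, r, u }.
In Expr -> Args r Factor: add FIRST(r Factor) = { r }.
In Block -> Args: Args is at the end, add FOLLOW(Block) = { EOF, c, e, g, i, m, r, u }.
Union: FOLLOW(Args) = { EOF, c, e, g, i, m, r, u }.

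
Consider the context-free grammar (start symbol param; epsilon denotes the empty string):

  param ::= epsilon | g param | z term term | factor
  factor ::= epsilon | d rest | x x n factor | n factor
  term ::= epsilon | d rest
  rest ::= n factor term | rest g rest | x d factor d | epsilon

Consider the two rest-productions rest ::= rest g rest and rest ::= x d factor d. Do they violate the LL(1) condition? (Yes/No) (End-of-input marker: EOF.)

FIRST(rest g rest) = { g, n, x } and FIRST(x d factor d) = { x }.
Both contain x, so the two alternatives are not disjoint — LL(1) conflict.

Yes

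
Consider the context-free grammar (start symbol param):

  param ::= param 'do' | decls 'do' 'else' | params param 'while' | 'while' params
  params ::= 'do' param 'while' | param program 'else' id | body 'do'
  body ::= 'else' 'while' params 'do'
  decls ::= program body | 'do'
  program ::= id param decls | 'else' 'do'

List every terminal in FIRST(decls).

From decls ::= program body: add FIRST(program) = { 'else', id }.
decls ::= 'do' contributes {'do'}.
Union: FIRST(decls) = { 'do', 'else', id }.

{ 'do', 'else', id }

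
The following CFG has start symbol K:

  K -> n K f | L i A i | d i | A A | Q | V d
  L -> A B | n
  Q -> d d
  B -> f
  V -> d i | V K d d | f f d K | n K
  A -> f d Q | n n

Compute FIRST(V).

{ d, f, n }

V -> d i contributes {d}.
From V -> V K d d: add FIRST(V) = { d, f, n }.
V -> f f d K contributes {f}.
V -> n K contributes {n}.
Union: FIRST(V) = { d, f, n }.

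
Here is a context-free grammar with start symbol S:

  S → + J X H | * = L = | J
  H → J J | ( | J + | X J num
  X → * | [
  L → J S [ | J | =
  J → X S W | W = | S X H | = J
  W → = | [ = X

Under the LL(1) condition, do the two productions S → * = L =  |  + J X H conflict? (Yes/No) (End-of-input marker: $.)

FIRST(* = L =) = { * } and FIRST(+ J X H) = { + }.
The FIRST sets are disjoint and neither alternative is nullable — no conflict.

No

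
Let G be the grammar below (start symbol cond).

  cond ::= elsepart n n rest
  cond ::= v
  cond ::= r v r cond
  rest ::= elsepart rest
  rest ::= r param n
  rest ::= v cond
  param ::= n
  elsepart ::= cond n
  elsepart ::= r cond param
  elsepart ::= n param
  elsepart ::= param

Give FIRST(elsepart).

{ n, r, v }

From elsepart ::= cond n: add FIRST(cond) = { n, r, v }.
elsepart ::= r cond param contributes {r}.
elsepart ::= n param contributes {n}.
From elsepart ::= param: add FIRST(param) = { n }.
Union: FIRST(elsepart) = { n, r, v }.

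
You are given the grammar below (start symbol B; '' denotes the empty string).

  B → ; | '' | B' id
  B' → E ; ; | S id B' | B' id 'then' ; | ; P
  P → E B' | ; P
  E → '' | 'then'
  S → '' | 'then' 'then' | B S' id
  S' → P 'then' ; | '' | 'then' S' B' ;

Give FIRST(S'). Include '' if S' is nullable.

{ 'then', ;, id, '' }

From S' → P 'then' ;: add FIRST(P) = { 'then', ;, id }.
S' → '' contributes ''.
S' → 'then' S' B' ; contributes {'then'}.
Union: FIRST(S') = { 'then', ;, id, '' }.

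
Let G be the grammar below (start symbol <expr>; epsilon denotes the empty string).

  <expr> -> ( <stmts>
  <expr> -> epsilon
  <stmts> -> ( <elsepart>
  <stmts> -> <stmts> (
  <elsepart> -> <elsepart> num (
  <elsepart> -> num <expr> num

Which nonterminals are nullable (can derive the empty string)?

Directly nullable (have an epsilon-production): <expr>.
No other nonterminal has a production whose RHS symbols are all nullable.

{ <expr> }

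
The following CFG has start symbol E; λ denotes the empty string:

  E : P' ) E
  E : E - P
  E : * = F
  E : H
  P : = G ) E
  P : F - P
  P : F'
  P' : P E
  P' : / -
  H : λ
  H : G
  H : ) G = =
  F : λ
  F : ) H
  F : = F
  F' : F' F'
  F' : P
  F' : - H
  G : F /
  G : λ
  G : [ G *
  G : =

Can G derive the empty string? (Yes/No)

G has an λ-production, so G ⇒ λ.

Yes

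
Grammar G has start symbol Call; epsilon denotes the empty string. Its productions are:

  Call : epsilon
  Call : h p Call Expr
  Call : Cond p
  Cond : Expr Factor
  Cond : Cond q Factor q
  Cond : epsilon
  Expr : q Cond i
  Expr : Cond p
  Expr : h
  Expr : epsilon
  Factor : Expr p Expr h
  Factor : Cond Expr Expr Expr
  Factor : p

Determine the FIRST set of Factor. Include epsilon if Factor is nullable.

{ h, p, q, epsilon }

From Factor : Expr p Expr h: Expr nullable, take FIRST(Expr) ∪ {p} = { h, p, q }.
From Factor : Cond Expr Expr Expr: Cond, Expr, Expr, Expr nullable, take FIRST(Cond) ∪ FIRST(Expr) ∪ FIRST(Expr) ∪ FIRST(Expr) = { h, p, q }; also epsilon since the whole RHS is nullable.
Factor : p contributes {p}.
Union: FIRST(Factor) = { h, p, q, epsilon }.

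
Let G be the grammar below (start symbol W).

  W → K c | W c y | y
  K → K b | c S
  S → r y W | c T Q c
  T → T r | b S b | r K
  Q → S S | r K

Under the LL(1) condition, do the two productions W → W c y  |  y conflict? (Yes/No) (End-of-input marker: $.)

Yes

FIRST(W c y) = { c, y } and FIRST(y) = { y }.
Both contain y, so the two alternatives are not disjoint — LL(1) conflict.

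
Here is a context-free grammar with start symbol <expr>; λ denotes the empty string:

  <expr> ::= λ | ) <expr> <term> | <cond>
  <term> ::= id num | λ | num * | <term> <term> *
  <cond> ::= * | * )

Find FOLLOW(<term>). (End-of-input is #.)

In <expr> ::= ) <expr> <term>: <term> is at the end, add FOLLOW(<expr>) = { #, *, id, num }.
In <term> ::= <term> <term> *: add FIRST(<term> *) = { *, id, num }.
In <term> ::= <term> <term> *: add FIRST(*) = { * }.
Union: FOLLOW(<term>) = { #, *, id, num }.

{ #, *, id, num }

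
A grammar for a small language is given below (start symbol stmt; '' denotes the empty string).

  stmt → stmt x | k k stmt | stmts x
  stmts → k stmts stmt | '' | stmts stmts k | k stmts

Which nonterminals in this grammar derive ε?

{ stmts }

Directly nullable (have an ''-production): stmts.
No other nonterminal has a production whose RHS symbols are all nullable.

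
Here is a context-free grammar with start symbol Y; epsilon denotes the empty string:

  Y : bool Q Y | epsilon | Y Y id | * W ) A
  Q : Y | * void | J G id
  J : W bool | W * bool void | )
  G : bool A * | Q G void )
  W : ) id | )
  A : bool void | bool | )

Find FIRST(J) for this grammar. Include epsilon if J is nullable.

From J : W bool: add FIRST(W) = { ) }.
From J : W * bool void: add FIRST(W) = { ) }.
J : ) contributes {)}.
Union: FIRST(J) = { ) }.

{ ) }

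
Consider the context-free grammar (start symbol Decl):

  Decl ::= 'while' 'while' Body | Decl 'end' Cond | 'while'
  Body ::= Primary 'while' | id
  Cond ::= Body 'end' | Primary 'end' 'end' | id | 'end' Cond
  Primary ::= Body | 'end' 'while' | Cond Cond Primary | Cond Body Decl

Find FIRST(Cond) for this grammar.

{ 'end', id }

From Cond ::= Body 'end': add FIRST(Body) = { 'end', id }.
From Cond ::= Primary 'end' 'end': add FIRST(Primary) = { 'end', id }.
Cond ::= id contributes {id}.
Cond ::= 'end' Cond contributes {'end'}.
Union: FIRST(Cond) = { 'end', id }.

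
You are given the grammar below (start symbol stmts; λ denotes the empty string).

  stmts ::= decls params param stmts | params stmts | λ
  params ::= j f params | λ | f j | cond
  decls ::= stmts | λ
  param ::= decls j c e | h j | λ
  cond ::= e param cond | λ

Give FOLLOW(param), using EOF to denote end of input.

In stmts ::= decls params param stmts: add FIRST(stmts)\{λ} = { e, f, h, j }.
  Since stmts is nullable, also add FOLLOW(stmts) = { EOF, e, f, h, j }.
In cond ::= e param cond: add FIRST(cond)\{λ} = { e }.
  Since cond is nullable, also add FOLLOW(cond) = { EOF, e, f, h, j }.
Union: FOLLOW(param) = { EOF, e, f, h, j }.

{ EOF, e, f, h, j }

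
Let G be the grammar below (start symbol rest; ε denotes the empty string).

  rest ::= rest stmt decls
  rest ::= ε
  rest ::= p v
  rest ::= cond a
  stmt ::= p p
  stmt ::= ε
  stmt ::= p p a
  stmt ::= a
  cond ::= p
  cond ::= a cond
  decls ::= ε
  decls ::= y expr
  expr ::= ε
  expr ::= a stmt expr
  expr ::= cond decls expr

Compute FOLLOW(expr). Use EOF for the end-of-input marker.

In decls ::= y expr: expr is at the end, add FOLLOW(decls) = { EOF, a, p, y }.
In expr ::= a stmt expr: expr is at the end, add FOLLOW(expr) = { EOF, a, p, y }.
In expr ::= cond decls expr: expr is at the end, add FOLLOW(expr) = { EOF, a, p, y }.
Union: FOLLOW(expr) = { EOF, a, p, y }.

{ EOF, a, p, y }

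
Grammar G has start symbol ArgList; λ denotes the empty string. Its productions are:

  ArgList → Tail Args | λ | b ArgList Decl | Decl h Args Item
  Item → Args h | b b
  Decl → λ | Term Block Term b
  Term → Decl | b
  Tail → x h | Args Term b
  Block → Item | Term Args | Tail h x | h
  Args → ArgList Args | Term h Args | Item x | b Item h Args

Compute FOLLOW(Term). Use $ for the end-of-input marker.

In Decl → Term Block Term b: add FIRST(Block Term b) = { b, h, x }.
In Decl → Term Block Term b: add FIRST(b) = { b }.
In Tail → Args Term b: add FIRST(b) = { b }.
In Block → Term Args: add FIRST(Args) = { b, h, x }.
In Args → Term h Args: add FIRST(h Args) = { h }.
Union: FOLLOW(Term) = { b, h, x }.

{ b, h, x }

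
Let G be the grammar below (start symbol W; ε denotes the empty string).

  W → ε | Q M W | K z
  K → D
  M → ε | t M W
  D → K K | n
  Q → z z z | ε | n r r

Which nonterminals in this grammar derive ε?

{ M, Q, W }

Directly nullable (have an ε-production): W, M, Q.
No other nonterminal has a production whose RHS symbols are all nullable.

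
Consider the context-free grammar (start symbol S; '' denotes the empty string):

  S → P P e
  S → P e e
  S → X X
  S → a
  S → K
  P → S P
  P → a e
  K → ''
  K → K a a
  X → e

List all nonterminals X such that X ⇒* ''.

Directly nullable (have an ''-production): K.
S → K with every symbol nullable, so S is nullable.
No other nonterminal has a production whose RHS symbols are all nullable.

{ K, S }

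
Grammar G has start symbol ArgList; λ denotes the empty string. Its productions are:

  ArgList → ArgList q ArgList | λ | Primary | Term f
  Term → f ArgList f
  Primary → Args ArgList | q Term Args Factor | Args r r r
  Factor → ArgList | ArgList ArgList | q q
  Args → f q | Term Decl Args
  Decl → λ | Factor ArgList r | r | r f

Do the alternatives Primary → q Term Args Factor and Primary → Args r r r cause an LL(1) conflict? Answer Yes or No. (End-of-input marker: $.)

FIRST(q Term Args Factor) = { q } and FIRST(Args r r r) = { f }.
The FIRST sets are disjoint and neither alternative is nullable — no conflict.

No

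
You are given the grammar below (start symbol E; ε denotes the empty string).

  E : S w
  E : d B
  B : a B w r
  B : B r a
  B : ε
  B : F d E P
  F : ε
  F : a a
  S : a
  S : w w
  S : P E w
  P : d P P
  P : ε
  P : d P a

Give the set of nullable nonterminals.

{ B, F, P }

Directly nullable (have an ε-production): B, F, P.
No other nonterminal has a production whose RHS symbols are all nullable.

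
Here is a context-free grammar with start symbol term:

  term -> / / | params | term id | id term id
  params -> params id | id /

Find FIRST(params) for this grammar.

From params -> params id: add FIRST(params) = { id }.
params -> id / contributes {id}.
Union: FIRST(params) = { id }.

{ id }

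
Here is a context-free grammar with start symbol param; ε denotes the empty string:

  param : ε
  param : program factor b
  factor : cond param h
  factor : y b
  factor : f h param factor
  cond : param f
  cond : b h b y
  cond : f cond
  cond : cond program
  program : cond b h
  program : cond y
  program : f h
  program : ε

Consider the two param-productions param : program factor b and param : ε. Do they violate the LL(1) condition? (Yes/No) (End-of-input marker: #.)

Yes

FIRST(program factor b) = { b, f, y } and FIRST(ε) = { ε }.
The second alternative is nullable and FOLLOW(param) = { #, b, f, h, y } shares b with FIRST of the first — conflict.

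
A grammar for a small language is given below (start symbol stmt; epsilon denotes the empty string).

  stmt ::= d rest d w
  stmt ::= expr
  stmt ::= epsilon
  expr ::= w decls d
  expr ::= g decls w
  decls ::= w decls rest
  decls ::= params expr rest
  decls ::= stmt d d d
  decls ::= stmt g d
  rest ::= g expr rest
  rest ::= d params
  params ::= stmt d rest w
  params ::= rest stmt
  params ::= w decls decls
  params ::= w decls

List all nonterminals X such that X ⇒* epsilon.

{ stmt }

Directly nullable (have an epsilon-production): stmt.
No other nonterminal has a production whose RHS symbols are all nullable.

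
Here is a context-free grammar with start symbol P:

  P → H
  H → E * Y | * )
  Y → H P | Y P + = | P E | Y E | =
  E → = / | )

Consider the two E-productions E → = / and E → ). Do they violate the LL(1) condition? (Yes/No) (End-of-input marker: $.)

FIRST(= /) = { = } and FIRST()) = { ) }.
The FIRST sets are disjoint and neither alternative is nullable — no conflict.

No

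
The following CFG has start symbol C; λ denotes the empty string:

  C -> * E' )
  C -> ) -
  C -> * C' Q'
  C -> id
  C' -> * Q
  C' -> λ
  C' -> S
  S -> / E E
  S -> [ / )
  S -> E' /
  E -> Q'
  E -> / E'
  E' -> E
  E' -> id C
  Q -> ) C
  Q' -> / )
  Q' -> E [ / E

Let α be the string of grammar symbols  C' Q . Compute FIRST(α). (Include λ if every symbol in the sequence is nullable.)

{ ), *, /, [, id }

Add FIRST(C')\{λ} = { *, /, [, id }; C' is nullable, continue.
Add FIRST(Q) = { ) }; Q is not nullable, stop.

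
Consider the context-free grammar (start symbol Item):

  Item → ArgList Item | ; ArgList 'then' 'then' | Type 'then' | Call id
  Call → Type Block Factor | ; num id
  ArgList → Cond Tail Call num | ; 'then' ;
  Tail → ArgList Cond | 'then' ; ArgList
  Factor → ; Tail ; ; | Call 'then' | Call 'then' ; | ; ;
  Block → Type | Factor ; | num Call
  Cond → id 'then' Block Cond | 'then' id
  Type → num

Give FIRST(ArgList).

{ 'then', ;, id }

From ArgList → Cond Tail Call num: add FIRST(Cond) = { 'then', id }.
ArgList → ; 'then' ; contributes {;}.
Union: FIRST(ArgList) = { 'then', ;, id }.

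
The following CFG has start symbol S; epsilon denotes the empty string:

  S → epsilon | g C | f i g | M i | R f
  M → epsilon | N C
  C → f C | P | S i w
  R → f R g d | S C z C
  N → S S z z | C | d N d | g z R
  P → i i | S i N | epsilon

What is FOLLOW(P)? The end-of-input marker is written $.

In C → P: P is at the end, add FOLLOW(C) = { $, d, f, g, i, z }.
Union: FOLLOW(P) = { $, d, f, g, i, z }.

{ $, d, f, g, i, z }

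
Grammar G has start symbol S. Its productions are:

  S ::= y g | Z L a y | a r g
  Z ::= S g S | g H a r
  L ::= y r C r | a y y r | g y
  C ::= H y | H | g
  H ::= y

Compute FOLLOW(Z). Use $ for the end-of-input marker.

{ a, g, y }

In S ::= Z L a y: add FIRST(L a y) = { a, g, y }.
Union: FOLLOW(Z) = { a, g, y }.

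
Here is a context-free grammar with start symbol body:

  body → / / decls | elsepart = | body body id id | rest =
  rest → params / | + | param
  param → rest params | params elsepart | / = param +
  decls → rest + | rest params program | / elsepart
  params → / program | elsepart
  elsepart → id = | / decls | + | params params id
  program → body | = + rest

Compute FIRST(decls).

From decls → rest +: add FIRST(rest) = { +, /, id }.
From decls → rest params program: add FIRST(rest) = { +, /, id }.
decls → / elsepart contributes {/}.
Union: FIRST(decls) = { +, /, id }.

{ +, /, id }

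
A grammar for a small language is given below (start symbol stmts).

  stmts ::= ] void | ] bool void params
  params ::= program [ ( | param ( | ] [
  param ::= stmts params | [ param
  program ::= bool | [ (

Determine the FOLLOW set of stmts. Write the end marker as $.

{ $, [, ], bool }

stmts is the start symbol, so $ ∈ FOLLOW(stmts).
In param ::= stmts params: add FIRST(params) = { [, ], bool }.
Union: FOLLOW(stmts) = { $, [, ], bool }.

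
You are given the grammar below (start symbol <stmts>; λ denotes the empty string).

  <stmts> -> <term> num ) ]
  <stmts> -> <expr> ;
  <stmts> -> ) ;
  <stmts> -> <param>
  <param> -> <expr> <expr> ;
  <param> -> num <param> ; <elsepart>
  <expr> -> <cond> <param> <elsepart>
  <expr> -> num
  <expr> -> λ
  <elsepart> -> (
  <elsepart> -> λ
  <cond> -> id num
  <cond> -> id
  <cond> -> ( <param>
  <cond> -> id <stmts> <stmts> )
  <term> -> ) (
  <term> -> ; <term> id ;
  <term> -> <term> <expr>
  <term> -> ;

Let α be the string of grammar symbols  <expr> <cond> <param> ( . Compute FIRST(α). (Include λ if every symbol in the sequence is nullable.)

{ (, id, num }

Add FIRST(<expr>)\{λ} = { (, id, num }; <expr> is nullable, continue.
Add FIRST(<cond>) = { (, id }; <cond> is not nullable, stop.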